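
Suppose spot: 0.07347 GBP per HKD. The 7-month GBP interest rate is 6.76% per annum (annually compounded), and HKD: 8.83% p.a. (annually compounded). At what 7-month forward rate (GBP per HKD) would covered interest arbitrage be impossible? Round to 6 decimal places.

T = 7/12 years.
GBP accumulates by (1 + 0.0676)^(7/12) = 1.038895.
HKD accumulates by (1 + 0.0883)^(7/12) = 1.0505983.
So F = 0.07347 × 1.038895 / 1.0505983 = 0.07265157 (GBP/HKD).

0.072652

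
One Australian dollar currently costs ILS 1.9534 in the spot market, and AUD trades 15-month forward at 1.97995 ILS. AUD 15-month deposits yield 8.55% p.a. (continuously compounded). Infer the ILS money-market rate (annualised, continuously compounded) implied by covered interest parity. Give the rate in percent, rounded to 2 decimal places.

9.63%

T = 15/12 years.
CIP gives F = S · g_ILS/g_AUD, so g_ILS/g_AUD = 1.97995/1.9534 = 1.0135917.
AUD growth factor: e^(0.0855×15/12) = 1.1127951.
So the ILS growth factor = 1.1279199.
Take logs: ln 1.1279199 / (15/12) = 0.096300, so 9.63%.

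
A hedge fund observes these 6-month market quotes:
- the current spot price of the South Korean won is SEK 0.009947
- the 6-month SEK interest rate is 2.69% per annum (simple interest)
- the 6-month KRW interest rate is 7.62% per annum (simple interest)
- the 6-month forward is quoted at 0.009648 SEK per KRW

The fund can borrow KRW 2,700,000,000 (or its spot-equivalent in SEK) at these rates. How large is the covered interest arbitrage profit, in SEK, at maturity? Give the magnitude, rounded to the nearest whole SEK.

T = 6/12 years.
Route A — deposit KRW, sell forward: 2,700,000,000 × 1.038100 × 0.009648 = SEK 27,042,089.76.
Route B — convert at spot, deposit SEK: 2,700,000,000 × 0.009947 × 1.013450 = SEK 27,218,125.31.
The quoted forward undervalues KRW, so borrow KRW, convert to SEK at spot, deposit the SEK at 2.69%, and buy KRW forward at 0.009648 to cover the loan.
Arbitrage profit = |27,042,089.76 − 27,218,125.31| = SEK 176,036.

SEK 176,036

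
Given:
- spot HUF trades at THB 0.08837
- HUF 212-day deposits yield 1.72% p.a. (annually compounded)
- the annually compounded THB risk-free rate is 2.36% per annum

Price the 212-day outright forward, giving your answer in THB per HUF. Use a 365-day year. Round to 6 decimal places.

T = 212/365 years.
THB accumulates by (1 + 0.0236)^(212/365) = 1.0136403.
HUF growth factor: (1 + 0.0172)^(212/365) = 1.0099544.
So F = 0.08837 × 1.0136403 / 1.0099544 = 0.08869251 (THB/HUF).

0.088693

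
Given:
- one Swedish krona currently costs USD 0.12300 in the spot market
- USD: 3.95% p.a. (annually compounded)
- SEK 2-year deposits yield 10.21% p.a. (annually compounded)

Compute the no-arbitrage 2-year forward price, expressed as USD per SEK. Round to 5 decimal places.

0.10942

T = 2 years.
USD accumulates by (1 + 0.0395)^2 = 1.0805603.
SEK accumulates by (1 + 0.1021)^2 = 1.2146244.
CIP: F = S · (grow USD)/(grow SEK) = 0.123 × 1.0805603/1.2146244 = 0.1094239 USD per SEK.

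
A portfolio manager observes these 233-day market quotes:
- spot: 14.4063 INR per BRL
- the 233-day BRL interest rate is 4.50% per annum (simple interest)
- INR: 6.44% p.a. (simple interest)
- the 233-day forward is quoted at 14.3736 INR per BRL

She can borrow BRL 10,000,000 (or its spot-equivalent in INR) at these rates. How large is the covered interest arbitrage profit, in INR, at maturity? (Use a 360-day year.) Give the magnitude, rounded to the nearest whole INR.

T = 233/360 years.
Route A — deposit BRL, sell forward: 10,000,000 × 1.029125 × 14.3736 = INR 147,922,311.00.
Route B — convert at spot, deposit INR: 10,000,000 × 14.4063 × 1.04168111111 = INR 150,067,705.91.
The quoted forward undervalues BRL, so borrow BRL, convert to INR at spot, deposit the INR at 6.44%, and buy BRL forward at 14.3736 to cover the loan.
Profit = 150,067,705.91 − 147,922,311.00 = INR 2,145,395.

INR 2,145,395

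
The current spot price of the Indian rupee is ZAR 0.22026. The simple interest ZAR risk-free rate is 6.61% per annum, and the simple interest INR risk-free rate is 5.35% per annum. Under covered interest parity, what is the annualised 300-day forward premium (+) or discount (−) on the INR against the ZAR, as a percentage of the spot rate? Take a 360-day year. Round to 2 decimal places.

+1.21%

T = 300/360 years.
F = S · g_ZAR/g_INR = 0.22026 × 1.0550833/1.0445833 = 0.22247402.
(F − S)/S ÷ T = (0.22247402 − 0.22026)/0.22026/(300/360) = 0.012062 → 1.21%.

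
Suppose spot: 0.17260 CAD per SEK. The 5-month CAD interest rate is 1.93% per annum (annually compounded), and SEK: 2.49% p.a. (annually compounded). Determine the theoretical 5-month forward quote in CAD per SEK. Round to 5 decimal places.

T = 5/12 years.
CAD accumulates by (1 + 0.0193)^(5/12) = 1.0079969.
SEK accumulates by (1 + 0.0249)^(5/12) = 1.0103006.
So F = 0.1726 × 1.0079969 / 1.0103006 = 0.1722064 (CAD/SEK).

0.17221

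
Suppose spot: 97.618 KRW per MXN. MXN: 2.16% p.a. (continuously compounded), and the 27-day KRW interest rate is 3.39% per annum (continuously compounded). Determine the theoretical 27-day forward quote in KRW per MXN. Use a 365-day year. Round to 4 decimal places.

97.7069

T = 27/365 years.
KRW accumulates by e^(0.0339×27/365) = 1.00251082.
MXN accumulates by e^(0.0216×27/365) = 1.00159909.
So F = 97.618 × 1.00251082 / 1.00159909 = 97.706859 (KRW/MXN).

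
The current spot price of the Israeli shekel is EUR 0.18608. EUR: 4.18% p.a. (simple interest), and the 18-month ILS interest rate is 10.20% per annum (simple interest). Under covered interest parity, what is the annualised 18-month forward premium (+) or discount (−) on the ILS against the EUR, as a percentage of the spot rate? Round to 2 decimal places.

T = 18/12 years.
No-arbitrage forward: 0.18608 × 1.062700 / 1.153000 = 0.17150669 EUR/ILS.
Annualised premium = (F − S)/S × (1/T) = (0.17150669 − 0.18608)/0.18608 ÷ (18/12) = -5.22%.

-5.22%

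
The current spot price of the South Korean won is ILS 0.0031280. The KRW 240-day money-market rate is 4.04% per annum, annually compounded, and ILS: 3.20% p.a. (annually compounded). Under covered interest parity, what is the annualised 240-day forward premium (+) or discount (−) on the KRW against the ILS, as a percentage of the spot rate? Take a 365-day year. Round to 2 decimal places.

-0.81%

T = 240/365 years.
F = S · g_ILS/g_KRW = 0.003128 × 1.0209274/1.0263839 = 0.0031113708.
(F − S)/S ÷ T = (0.0031113708 − 0.003128)/0.003128/(240/365) = -0.008085 → -0.81%.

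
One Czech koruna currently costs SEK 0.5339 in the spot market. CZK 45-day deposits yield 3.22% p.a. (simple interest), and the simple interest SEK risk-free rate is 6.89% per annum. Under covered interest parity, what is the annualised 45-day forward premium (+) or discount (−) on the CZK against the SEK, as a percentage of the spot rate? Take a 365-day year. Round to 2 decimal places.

+3.66%

T = 45/365 years.
F = S · g_SEK/g_CZK = 0.5339 × 1.0084945/1.0039699 = 0.5363061.
Annualised premium = (F − S)/S × (1/T) = (0.5363061 − 0.5339)/0.5339 ÷ (45/365) = 3.66%.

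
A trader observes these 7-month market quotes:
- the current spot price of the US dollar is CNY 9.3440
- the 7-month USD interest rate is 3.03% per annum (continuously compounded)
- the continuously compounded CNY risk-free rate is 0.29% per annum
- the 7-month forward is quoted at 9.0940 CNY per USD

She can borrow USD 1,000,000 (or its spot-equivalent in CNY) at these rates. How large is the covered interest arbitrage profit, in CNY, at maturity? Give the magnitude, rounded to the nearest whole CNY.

CNY 103,655

T = 7/12 years.
Invest the USD and cover forward: 1,000,000 × 1.017832127 × 9.0940 = CNY 9,256,165.36.
Convert at spot and invest in CNY: 1,000,000 × 9.3440 × 1.001693098 = CNY 9,359,820.31.
The quoted forward undervalues USD, so borrow USD, convert to CNY at spot, deposit the CNY at 0.29%, and buy USD forward at 9.0940 to cover the loan.
Arbitrage profit = |9,256,165.36 − 9,359,820.31| = CNY 103,655.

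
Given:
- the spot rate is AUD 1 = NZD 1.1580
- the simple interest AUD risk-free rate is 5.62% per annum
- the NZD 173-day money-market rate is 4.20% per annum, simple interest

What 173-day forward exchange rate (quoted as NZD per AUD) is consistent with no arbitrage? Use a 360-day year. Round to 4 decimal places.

1.1503

T = 173/360 years.
NZD accumulates by 1 + 0.0420×173/360 = 1.0201833.
AUD growth factor: 1 + 0.0562×173/360 = 1.0270072.
Forward (NZD per AUD) = 1.158 × 1.0201833 / 1.0270072 = 1.150306.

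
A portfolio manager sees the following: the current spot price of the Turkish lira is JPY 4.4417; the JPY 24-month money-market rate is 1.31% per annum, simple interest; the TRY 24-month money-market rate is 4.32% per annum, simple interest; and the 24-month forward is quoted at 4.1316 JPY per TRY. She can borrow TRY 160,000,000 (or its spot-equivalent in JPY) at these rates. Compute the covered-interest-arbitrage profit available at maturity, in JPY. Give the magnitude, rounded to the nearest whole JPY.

T = 2 years.
Route A — deposit TRY, sell forward: 160,000,000 × 1.086400 × 4.1316 = JPY 718,171,238.40.
Route B — convert at spot, deposit JPY: 160,000,000 × 4.4417 × 1.026200 = JPY 729,291,606.40.
The quoted forward undervalues TRY, so borrow TRY, convert to JPY at spot, deposit the JPY at 1.31%, and buy TRY forward at 4.1316 to cover the loan.
Arbitrage profit = |718,171,238.40 − 729,291,606.40| = JPY 11,120,368.

JPY 11,120,368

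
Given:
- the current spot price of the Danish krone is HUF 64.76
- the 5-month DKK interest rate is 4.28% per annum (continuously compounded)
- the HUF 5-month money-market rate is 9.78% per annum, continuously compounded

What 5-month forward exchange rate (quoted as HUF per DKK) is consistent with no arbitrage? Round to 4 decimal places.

T = 5/12 years.
HUF accumulates by e^(0.0978×5/12) = 1.04159168.
DKK accumulates by e^(0.0428×5/12) = 1.0179933.
CIP: F = S · (grow HUF)/(grow DKK) = 64.76 × 1.04159168/1.0179933 = 66.261219 HUF per DKK.

66.2612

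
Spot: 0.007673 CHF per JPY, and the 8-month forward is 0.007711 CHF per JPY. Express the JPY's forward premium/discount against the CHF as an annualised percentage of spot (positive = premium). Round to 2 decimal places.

T = 8/12 years.
JPY trades forward at +0.49524% vs spot over the period.
Annualise by dividing by T: 0.0049524 / (8/12) = 0.007429 → 0.74%.

+0.74%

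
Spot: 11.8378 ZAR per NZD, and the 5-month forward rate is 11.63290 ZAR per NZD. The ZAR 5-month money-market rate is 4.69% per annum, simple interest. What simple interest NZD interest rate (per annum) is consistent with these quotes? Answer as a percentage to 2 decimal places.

9.00%

T = 5/12 years.
CIP gives F = S · g_ZAR/g_NZD, so g_ZAR/g_NZD = 11.6329/11.8378 = 0.9826910.
The ZAR side grows by 1 + 0.0469×5/12 = 1.0195417.
Hence g_NZD = 1.0374998.
(1.0374998 − 1)/T = 0.090000, i.e. 9.00%.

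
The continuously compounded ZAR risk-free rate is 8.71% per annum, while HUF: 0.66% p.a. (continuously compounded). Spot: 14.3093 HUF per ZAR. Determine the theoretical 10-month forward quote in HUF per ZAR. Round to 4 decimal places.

13.3809

T = 10/12 years.
HUF growth factor: e^(0.0066×10/12) = 1.00551515.
ZAR accumulates by e^(0.0871×10/12) = 1.07528241.
Forward (HUF per ZAR) = 14.3093 × 1.00551515 / 1.07528241 = 13.380874.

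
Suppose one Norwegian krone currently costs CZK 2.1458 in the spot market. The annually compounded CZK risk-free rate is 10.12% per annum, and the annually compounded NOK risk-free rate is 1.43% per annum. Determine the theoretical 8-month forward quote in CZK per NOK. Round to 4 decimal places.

2.2667

T = 8/12 years.
CZK growth factor: (1 + 0.1012)^(8/12) = 1.0663771.
NOK growth factor: (1 + 0.0143)^(8/12) = 1.0095108.
Forward (CZK per NOK) = 2.1458 × 1.0663771 / 1.0095108 = 2.266674.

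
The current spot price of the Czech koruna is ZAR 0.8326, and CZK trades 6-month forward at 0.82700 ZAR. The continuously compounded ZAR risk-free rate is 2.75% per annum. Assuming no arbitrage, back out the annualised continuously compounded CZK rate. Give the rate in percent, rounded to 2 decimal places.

4.10%

T = 6/12 years.
By CIP, F/S equals the ZAR-to-CZK growth ratio: 0.827/0.8326 = 0.9932741.
ZAR growth factor: e^(0.0275×6/12) = 1.013845.
That pins the CZK growth at 1.0207102.
Take logs: ln 1.0207102 / (6/12) = 0.040997, so 4.10%.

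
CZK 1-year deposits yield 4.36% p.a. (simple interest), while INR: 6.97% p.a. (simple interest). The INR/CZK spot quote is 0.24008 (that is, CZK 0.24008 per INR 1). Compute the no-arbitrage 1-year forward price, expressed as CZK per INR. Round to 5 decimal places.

T = 1 year.
Growth of 1 CZK over T: 1 + 0.0436×1 = 1.043600.
INR accumulates by 1 + 0.0697×1 = 1.069700.
So F = 0.24008 × 1.043600 / 1.069700 = 0.2342222 (CZK/INR).

0.23422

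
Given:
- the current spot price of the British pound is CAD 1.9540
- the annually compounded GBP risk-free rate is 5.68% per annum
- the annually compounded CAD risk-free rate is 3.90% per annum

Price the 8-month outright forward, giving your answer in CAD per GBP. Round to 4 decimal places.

T = 8/12 years.
CAD accumulates by (1 + 0.0390)^(8/12) = 1.0258339.
Growth of 1 GBP over T: (1 + 0.0568)^(8/12) = 1.037517.
So F = 1.954 × 1.0258339 / 1.037517 = 1.931997 (CAD/GBP).

1.9320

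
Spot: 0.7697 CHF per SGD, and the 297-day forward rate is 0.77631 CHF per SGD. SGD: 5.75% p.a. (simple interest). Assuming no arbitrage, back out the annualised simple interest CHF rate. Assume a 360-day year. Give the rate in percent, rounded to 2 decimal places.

6.84%

T = 297/360 years.
CIP gives F = S · g_CHF/g_SGD, so g_CHF/g_SGD = 0.77631/0.7697 = 1.0085878.
SGD growth factor: 1 + 0.0575×297/360 = 1.0474375.
Hence g_CHF = 1.0564327.
(1.0564327 − 1)/T = 0.068403, i.e. 6.84%.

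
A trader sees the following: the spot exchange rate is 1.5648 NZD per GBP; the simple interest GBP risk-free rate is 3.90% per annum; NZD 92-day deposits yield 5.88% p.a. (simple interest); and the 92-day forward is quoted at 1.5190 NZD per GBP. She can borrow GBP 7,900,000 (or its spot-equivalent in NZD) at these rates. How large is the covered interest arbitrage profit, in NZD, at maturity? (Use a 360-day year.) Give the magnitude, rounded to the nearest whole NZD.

NZD 427,977

T = 92/360 years.
Route A — deposit GBP, sell forward: 7,900,000 × 1.0099666667 × 1.5190 = NZD 12,119,701.00.
Route B — convert at spot, deposit NZD: 7,900,000 × 1.5648 × 1.0150266667 = NZD 12,547,678.45.
The quoted forward undervalues GBP, so borrow GBP, convert to NZD at spot, deposit the NZD at 5.88%, and buy GBP forward at 1.5190 to cover the loan.
Profit = 12,547,678.45 − 12,119,701.00 = NZD 427,977.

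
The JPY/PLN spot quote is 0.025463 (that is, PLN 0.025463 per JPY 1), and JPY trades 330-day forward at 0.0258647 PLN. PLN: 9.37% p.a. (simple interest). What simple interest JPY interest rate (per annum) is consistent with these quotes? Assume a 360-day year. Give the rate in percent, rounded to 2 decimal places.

T = 330/360 years.
CIP gives F = S · g_PLN/g_JPY, so g_PLN/g_JPY = 0.0258647/0.025463 = 1.0157758.
PLN growth factor: 1 + 0.0937×330/360 = 1.0858917.
Hence g_JPY = 1.0690269.
(1.0690269 − 1)/T = 0.075302, i.e. 7.53%.

7.53%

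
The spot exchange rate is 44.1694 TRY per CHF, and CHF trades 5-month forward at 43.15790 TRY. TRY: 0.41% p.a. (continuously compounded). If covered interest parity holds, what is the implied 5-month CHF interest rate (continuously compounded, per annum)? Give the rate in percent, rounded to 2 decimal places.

T = 5/12 years.
CIP gives F = S · g_TRY/g_CHF, so g_TRY/g_CHF = 43.1579/44.1694 = 0.9770995.
The TRY side grows by e^(0.0041×5/12) = 1.0017098.
So the CHF growth factor = 1.0251871.
r = ln(1.0251871)/(5/12) = 0.059700 → 5.97%.

5.97%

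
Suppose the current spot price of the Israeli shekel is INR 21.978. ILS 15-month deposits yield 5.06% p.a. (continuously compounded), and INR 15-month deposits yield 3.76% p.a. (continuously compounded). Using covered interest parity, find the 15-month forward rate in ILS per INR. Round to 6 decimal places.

T = 15/12 years.
INR accumulates by e^(0.0376×15/12) = 1.048122.
ILS accumulates by e^(0.0506×15/12) = 1.0652931.
Forward (INR per ILS) = 21.978 × 1.048122 / 1.0652931 = 21.62374.
Quoted the other way: 1/21.62374 = 0.046245 ILS per INR.

0.046245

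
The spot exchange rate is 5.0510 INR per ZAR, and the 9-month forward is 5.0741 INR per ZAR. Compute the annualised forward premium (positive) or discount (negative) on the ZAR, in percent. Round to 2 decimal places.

T = 9/12 years.
(F − S)/S = (5.0741 − 5.051)/5.051 = 0.0045734.
×(1/T) gives 0.61% p.a.

+0.61%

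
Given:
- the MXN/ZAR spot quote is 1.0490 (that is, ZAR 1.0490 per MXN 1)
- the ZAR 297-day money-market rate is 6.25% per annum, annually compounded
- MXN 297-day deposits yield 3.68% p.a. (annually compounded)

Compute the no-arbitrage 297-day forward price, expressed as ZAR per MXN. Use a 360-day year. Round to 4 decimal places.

T = 297/360 years.
ZAR growth factor: (1 + 0.0625)^(297/360) = 1.0512872.
Growth of 1 MXN over T: (1 + 0.0368)^(297/360) = 1.0302636.
Forward (ZAR per MXN) = 1.049 × 1.0512872 / 1.0302636 = 1.070406.

1.0704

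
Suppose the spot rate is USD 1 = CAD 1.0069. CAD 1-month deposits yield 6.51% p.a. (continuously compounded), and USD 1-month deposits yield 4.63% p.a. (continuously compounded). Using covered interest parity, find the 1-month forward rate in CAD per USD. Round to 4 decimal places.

T = 1/12 years.
CAD growth factor: e^(0.0651×1/12) = 1.0054397.
USD growth factor: e^(0.0463×1/12) = 1.0038658.
Forward (CAD per USD) = 1.0069 × 1.0054397 / 1.0038658 = 1.008479.

1.0085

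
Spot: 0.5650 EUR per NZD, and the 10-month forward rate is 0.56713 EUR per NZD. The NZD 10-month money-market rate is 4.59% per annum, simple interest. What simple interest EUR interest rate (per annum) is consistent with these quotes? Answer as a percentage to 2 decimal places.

T = 10/12 years.
F/S = 0.56713/0.565 = 1.0037699 = (growth of EUR) / (growth of NZD).
NZD growth factor: 1 + 0.0459×10/12 = 1.038250.
So the EUR growth factor = 1.0421641.
r = (1.0421641 − 1)/(10/12) = 0.050597 → 5.06%.

5.06%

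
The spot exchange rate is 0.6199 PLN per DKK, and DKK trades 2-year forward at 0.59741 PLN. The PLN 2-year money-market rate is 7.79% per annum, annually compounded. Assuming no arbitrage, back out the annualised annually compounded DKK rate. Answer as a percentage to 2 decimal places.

T = 2 years.
CIP gives F = S · g_PLN/g_DKK, so g_PLN/g_DKK = 0.59741/0.6199 = 0.9637200.
The PLN side grows by (1 + 0.0779)^2 = 1.1618684.
So the DKK growth factor = 1.2056079.
r = 1.2056079^(1/2) − 1 = 0.098002 → 9.80%.

9.80%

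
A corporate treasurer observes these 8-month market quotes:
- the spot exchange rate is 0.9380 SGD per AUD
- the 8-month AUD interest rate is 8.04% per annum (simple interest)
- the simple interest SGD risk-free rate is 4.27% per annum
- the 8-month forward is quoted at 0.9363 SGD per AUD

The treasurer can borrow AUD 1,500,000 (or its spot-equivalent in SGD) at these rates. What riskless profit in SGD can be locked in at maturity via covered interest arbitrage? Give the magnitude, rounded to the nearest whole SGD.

SGD 32,676

T = 8/12 years.
Keep in AUD, deliver into the forward: 1,500,000·1.053600·0.9363 = SGD 1,479,728.52.
Swap to SGD now, deposit: 1,500,000·0.9380·1.028466667 = SGD 1,447,052.60.
The quoted forward overvalues AUD, so borrow SGD, buy AUD at spot, deposit the AUD at 8.04%, and sell the proceeds forward at 0.9363.
Arbitrage profit = |1,479,728.52 − 1,447,052.60| = SGD 32,676.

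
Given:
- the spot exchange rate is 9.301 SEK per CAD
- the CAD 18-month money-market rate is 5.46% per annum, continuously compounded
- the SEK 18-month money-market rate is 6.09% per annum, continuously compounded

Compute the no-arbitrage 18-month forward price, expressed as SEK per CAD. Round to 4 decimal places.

9.3893

T = 18/12 years.
Growth of 1 SEK over T: e^(0.0609×18/12) = 1.0956524.
Growth of 1 CAD over T: e^(0.0546×18/12) = 1.0853473.
CIP: F = S · (grow SEK)/(grow CAD) = 9.301 × 1.0956524/1.0853473 = 9.389311 SEK per CAD.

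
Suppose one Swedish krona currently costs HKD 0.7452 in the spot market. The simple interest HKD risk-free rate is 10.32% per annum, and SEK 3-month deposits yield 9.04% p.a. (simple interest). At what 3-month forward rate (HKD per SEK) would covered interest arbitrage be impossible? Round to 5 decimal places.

T = 3/12 years.
HKD growth factor: 1 + 0.1032×3/12 = 1.025800.
SEK growth factor: 1 + 0.0904×3/12 = 1.022600.
CIP: F = S · (grow HKD)/(grow SEK) = 0.7452 × 1.025800/1.022600 = 0.7475319 HKD per SEK.

0.74753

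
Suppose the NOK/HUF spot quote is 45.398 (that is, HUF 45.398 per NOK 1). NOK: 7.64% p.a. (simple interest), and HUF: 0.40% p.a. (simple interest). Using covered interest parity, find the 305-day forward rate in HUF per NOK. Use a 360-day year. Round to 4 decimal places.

T = 305/360 years.
HUF growth factor: 1 + 0.0040×305/360 = 1.00338889.
Growth of 1 NOK over T: 1 + 0.0764×305/360 = 1.06472778.
CIP: F = S · (grow HUF)/(grow NOK) = 45.398 × 1.00338889/1.06472778 = 42.782625 HUF per NOK.

42.7826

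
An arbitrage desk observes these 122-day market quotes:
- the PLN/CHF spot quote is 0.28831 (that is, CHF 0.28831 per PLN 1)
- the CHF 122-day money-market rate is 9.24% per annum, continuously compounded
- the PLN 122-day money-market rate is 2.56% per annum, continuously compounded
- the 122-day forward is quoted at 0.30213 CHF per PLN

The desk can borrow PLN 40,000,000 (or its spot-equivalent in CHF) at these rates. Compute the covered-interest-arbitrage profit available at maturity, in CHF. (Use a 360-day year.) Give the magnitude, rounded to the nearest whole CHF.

T = 122/360 years.
Invest the PLN and cover forward: 40,000,000 × 1.0087132973 × 0.30213 = CHF 12,190,501.94.
Convert at spot and invest in CHF: 40,000,000 × 0.28831 × 1.0318087533 = CHF 11,899,231.27.
The quoted forward overvalues PLN, so borrow CHF, buy PLN at spot, deposit the PLN at 2.56%, and sell the proceeds forward at 0.30213.
Profit = 12,190,501.94 − 11,899,231.27 = CHF 291,271.

CHF 291,271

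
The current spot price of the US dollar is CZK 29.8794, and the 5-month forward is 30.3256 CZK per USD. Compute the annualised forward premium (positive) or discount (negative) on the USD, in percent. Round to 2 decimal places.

+3.58%

T = 5/12 years.
(F − S)/S = (30.3256 − 29.8794)/29.8794 = 0.0149334.
Annualise by dividing by T: 0.0149334 / (5/12) = 0.035840 → 3.58%.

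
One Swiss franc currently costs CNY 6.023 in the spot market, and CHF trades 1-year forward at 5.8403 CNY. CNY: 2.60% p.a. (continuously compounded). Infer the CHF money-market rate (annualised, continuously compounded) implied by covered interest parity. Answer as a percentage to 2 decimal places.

5.68%

T = 1 year.
By CIP, F/S equals the CNY-to-CHF growth ratio: 5.8403/6.023 = 0.9696663.
The CNY side grows by e^(0.0260×1) = 1.0263409.
Hence g_CHF = 1.0584475.
Take logs: ln 1.0584475 / 1 = 0.056803, so 5.68%.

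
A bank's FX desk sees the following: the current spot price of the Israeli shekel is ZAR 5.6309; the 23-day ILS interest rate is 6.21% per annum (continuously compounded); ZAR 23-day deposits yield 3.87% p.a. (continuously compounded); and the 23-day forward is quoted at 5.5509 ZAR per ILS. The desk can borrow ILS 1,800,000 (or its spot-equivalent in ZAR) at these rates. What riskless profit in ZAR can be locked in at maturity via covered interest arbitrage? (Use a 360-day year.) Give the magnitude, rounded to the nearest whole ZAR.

T = 23/360 years.
Invest the ILS and cover forward: 1,800,000 × 1.0039753809 × 5.5509 = ZAR 10,031,340.50.
Convert at spot and invest in ZAR: 1,800,000 × 5.6309 × 1.0024755591 = ZAR 10,160,711.33.
The quoted forward undervalues ILS, so borrow ILS, convert to ZAR at spot, deposit the ZAR at 3.87%, and buy ILS forward at 5.5509 to cover the loan.
The gap between the two covered legs is ZAR 129,371.

ZAR 129,371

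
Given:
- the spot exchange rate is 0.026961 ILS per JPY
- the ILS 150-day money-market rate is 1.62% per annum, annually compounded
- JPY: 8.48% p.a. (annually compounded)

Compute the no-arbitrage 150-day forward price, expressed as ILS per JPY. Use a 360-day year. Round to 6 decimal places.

T = 150/360 years.
Growth of 1 ILS over T: (1 + 0.0162)^(150/360) = 1.0067184.
Growth of 1 JPY over T: (1 + 0.0848)^(150/360) = 1.0344965.
Forward (ILS per JPY) = 0.026961 × 1.0067184 / 1.0344965 = 0.02623705.

0.026237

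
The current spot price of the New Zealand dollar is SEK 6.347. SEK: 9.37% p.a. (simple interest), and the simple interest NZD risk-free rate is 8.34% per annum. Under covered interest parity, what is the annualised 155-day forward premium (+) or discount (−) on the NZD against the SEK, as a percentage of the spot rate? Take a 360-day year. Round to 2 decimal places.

+0.99%

T = 155/360 years.
CIP forward (SEK per NZD) = 6.347 × 1.0403431/1.0359083 = 6.374172.
(F − S)/S ÷ T = (6.374172 − 6.347)/6.347/(155/360) = 0.009943 → 0.99%.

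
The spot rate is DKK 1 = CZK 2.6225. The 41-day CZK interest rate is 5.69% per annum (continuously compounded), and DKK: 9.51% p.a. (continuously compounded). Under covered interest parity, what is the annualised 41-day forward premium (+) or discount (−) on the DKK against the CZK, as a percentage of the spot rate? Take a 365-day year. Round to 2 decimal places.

-3.81%

T = 41/365 years.
CIP forward (CZK per DKK) = 2.6225 × 1.006412/1.0107397 = 2.6112712.
Annualised premium = (F − S)/S × (1/T) = (2.6112712 − 2.6225)/2.6225 ÷ (41/365) = -3.81%.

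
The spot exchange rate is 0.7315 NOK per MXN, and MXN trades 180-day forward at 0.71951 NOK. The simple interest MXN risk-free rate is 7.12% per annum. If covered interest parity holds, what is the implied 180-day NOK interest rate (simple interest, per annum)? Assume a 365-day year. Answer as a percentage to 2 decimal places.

3.68%

T = 180/365 years.
CIP gives F = S · g_NOK/g_MXN, so g_NOK/g_MXN = 0.71951/0.7315 = 0.9836090.
MXN growth factor: 1 + 0.0712×180/365 = 1.0351123.
So the NOK growth factor = 1.0181458.
(1.0181458 − 1)/T = 0.036796, i.e. 3.68%.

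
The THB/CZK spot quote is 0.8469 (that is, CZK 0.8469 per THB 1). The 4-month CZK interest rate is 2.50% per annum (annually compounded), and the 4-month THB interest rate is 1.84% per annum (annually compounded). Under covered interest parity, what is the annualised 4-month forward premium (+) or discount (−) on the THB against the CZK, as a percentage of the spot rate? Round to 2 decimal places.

+0.65%

T = 4/12 years.
No-arbitrage forward: 0.8469 × 1.0082648 / 1.0060961 = 0.8487255 CZK/THB.
(F − S)/S ÷ T = (0.8487255 − 0.8469)/0.8469/(4/12) = 0.006467 → 0.65%.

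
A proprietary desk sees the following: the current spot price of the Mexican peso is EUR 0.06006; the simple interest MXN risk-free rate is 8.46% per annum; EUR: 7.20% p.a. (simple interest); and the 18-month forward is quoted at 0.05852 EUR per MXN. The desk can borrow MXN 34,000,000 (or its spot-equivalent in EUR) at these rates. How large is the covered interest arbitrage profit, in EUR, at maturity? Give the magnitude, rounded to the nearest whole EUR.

T = 18/12 years.
Invest the MXN and cover forward: 34,000,000 × 1.126900 × 0.05852 = EUR 2,242,170.39.
Convert at spot and invest in EUR: 34,000,000 × 0.06006 × 1.108000 = EUR 2,262,580.32.
The quoted forward undervalues MXN, so borrow MXN, convert to EUR at spot, deposit the EUR at 7.20%, and buy MXN forward at 0.05852 to cover the loan.
Profit = 2,262,580.32 − 2,242,170.39 = EUR 20,410.

EUR 20,410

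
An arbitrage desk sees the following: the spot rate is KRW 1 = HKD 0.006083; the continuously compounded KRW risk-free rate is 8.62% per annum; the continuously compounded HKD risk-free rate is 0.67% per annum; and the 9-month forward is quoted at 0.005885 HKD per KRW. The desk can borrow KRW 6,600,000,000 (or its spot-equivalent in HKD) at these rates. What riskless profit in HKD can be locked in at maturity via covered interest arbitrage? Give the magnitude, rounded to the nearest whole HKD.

HKD 1,084,968

T = 9/12 years.
Route A — deposit KRW, sell forward: 6,600,000,000 × 1.0667855841 × 0.005885 = HKD 41,435,018.87.
Route B — convert at spot, deposit HKD: 6,600,000,000 × 0.006083 × 1.0050376465 = HKD 40,350,050.42.
The quoted forward overvalues KRW, so borrow HKD, buy KRW at spot, deposit the KRW at 8.62%, and sell the proceeds forward at 0.005885.
Arbitrage profit = |41,435,018.87 − 40,350,050.42| = HKD 1,084,968.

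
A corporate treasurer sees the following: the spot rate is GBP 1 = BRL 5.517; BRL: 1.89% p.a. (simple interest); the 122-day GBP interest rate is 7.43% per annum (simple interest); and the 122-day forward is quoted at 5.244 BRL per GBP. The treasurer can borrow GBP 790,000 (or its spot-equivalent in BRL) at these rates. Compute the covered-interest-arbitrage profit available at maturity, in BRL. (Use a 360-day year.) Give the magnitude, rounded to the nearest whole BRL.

T = 122/360 years.
Invest the GBP and cover forward: 790,000 × 1.025179444 × 5.244 = BRL 4,247,072.39.
Convert at spot and invest in BRL: 790,000 × 5.517 × 1.006405 = BRL 4,386,345.74.
The quoted forward undervalues GBP, so borrow GBP, convert to BRL at spot, deposit the BRL at 1.89%, and buy GBP forward at 5.244 to cover the loan.
Arbitrage profit = |4,247,072.39 − 4,386,345.74| = BRL 139,273.

BRL 139,273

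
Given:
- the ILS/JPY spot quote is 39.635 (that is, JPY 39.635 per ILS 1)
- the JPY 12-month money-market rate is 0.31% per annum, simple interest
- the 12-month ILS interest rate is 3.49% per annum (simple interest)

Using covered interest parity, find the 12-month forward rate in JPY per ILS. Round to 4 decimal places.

38.4171

T = 1 year.
JPY accumulates by 1 + 0.0031×1 = 1.003100.
Growth of 1 ILS over T: 1 + 0.0349×1 = 1.034900.
So F = 39.635 × 1.003100 / 1.034900 = 38.417111 (JPY/ILS).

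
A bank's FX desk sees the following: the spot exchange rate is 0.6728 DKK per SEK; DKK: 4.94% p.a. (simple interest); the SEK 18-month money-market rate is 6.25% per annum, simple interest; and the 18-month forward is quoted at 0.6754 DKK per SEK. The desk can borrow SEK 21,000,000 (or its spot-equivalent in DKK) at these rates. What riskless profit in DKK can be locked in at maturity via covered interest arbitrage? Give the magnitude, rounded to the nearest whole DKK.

DKK 337,350

T = 18/12 years.
Invest the SEK and cover forward: 21,000,000 × 1.093750 × 0.6754 = DKK 15,513,093.75.
Convert at spot and invest in DKK: 21,000,000 × 0.6728 × 1.074100 = DKK 15,175,744.08.
The quoted forward overvalues SEK, so borrow DKK, buy SEK at spot, deposit the SEK at 6.25%, and sell the proceeds forward at 0.6754.
Profit = 15,513,093.75 − 15,175,744.08 = DKK 337,350.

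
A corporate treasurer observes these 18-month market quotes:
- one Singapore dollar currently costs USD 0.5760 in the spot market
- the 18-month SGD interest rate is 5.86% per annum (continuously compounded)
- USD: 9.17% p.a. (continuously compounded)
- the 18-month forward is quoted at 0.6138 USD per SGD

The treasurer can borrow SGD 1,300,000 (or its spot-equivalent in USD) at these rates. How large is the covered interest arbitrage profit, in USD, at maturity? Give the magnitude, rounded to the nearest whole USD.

USD 12,037

T = 18/12 years.
Invest the SGD and cover forward: 1,300,000 × 1.09187893 × 0.6138 = USD 871,253.87.
Convert at spot and invest in USD: 1,300,000 × 0.5760 × 1.14745908 = USD 859,217.36.
The quoted forward overvalues SGD, so borrow USD, buy SGD at spot, deposit the SGD at 5.86%, and sell the proceeds forward at 0.6138.
The gap between the two covered legs is USD 12,037.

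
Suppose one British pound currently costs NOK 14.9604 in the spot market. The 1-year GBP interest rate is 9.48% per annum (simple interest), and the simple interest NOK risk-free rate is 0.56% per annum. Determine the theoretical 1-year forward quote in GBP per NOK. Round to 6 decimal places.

T = 1 year.
NOK accumulates by 1 + 0.0056×1 = 1.005600.
GBP accumulates by 1 + 0.0948×1 = 1.094800.
Forward (NOK per GBP) = 14.9604 × 1.005600 / 1.094800 = 13.74149.
Quoted the other way: 1/13.74149 = 0.072772 GBP per NOK.

0.072772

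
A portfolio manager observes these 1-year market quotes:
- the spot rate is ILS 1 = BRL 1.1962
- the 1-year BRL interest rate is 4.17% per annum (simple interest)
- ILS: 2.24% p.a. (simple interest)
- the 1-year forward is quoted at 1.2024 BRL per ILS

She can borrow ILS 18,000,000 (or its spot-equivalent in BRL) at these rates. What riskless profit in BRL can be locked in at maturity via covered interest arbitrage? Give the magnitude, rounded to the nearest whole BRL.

BRL 301,460

T = 1 year.
Invest the ILS and cover forward: 18,000,000 × 1.022400 × 1.2024 = BRL 22,128,007.68.
Convert at spot and invest in BRL: 18,000,000 × 1.1962 × 1.041700 = BRL 22,429,467.72.
The quoted forward undervalues ILS, so borrow ILS, convert to BRL at spot, deposit the BRL at 4.17%, and buy ILS forward at 1.2024 to cover the loan.
Profit = 22,429,467.72 − 22,128,007.68 = BRL 301,460.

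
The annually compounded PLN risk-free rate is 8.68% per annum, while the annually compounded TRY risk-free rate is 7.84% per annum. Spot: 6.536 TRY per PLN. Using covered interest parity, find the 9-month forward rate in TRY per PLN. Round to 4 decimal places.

6.4981

T = 9/12 years.
Growth of 1 TRY over T: (1 + 0.0784)^(9/12) = 1.0582418.
PLN accumulates by (1 + 0.0868)^(9/12) = 1.064418.
Forward (TRY per PLN) = 6.536 × 1.0582418 / 1.064418 = 6.498075.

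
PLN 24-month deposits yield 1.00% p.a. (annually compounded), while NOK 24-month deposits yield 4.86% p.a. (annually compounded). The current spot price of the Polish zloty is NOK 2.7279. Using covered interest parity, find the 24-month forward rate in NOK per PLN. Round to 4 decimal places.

T = 2 years.
NOK accumulates by (1 + 0.0486)^2 = 1.099562.
Growth of 1 PLN over T: (1 + 0.0100)^2 = 1.020100.
Forward (NOK per PLN) = 2.7279 × 1.099562 / 1.020100 = 2.940393.

2.9404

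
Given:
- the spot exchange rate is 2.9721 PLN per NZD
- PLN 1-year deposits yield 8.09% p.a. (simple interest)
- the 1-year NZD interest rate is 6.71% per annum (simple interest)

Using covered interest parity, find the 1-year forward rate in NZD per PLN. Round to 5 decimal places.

0.33217

T = 1 year.
Growth of 1 PLN over T: 1 + 0.0809×1 = 1.080900.
NZD accumulates by 1 + 0.0671×1 = 1.067100.
CIP: F = S · (grow PLN)/(grow NZD) = 2.9721 × 1.080900/1.067100 = 3.010536 PLN per NZD.
Invert for NZD per PLN: 1 / 3.010536 = 0.33217.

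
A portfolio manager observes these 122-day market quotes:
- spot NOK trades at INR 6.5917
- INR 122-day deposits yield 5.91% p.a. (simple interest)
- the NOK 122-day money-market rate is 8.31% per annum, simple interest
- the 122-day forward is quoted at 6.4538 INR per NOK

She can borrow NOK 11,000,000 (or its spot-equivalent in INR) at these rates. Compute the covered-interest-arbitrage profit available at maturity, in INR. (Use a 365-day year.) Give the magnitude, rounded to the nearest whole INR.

INR 977,374

T = 122/365 years.
Keep in NOK, deliver into the forward: 11,000,000·1.0277758904·6.4538 = INR 72,963,660.46.
Swap to INR now, deposit: 11,000,000·6.5917·1.0197539726 = INR 73,941,034.87.
The quoted forward undervalues NOK, so borrow NOK, convert to INR at spot, deposit the INR at 5.91%, and buy NOK forward at 6.4538 to cover the loan.
Profit = 73,941,034.87 − 72,963,660.46 = INR 977,374.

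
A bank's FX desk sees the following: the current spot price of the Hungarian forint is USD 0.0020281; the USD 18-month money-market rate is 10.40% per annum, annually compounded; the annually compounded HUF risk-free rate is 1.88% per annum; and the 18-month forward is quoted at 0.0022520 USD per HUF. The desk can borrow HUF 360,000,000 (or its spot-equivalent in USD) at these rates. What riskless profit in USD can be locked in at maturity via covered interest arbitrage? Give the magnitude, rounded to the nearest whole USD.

T = 18/12 years.
Route A — deposit HUF, sell forward: 360,000,000 × 1.02833213 × 0.0022520 = USD 833,689.42.
Route B — convert at spot, deposit USD: 360,000,000 × 0.0020281 × 1.1599883 = USD 846,926.02.
The quoted forward undervalues HUF, so borrow HUF, convert to USD at spot, deposit the USD at 10.40%, and buy HUF forward at 0.0022520 to cover the loan.
Profit = 846,926.02 − 833,689.42 = USD 13,237.

USD 13,237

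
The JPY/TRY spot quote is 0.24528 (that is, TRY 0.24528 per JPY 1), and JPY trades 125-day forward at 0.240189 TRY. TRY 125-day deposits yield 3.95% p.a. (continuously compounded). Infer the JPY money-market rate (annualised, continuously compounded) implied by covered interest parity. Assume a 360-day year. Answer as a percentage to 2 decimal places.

T = 125/360 years.
F/S = 0.240189/0.24528 = 0.9792441 = (growth of TRY) / (growth of JPY).
TRY growth factor: e^(0.0395×125/360) = 1.0138098.
That pins the JPY growth at 1.0352983.
r = ln(1.0352983)/(125/360) = 0.099906 → 9.99%.

9.99%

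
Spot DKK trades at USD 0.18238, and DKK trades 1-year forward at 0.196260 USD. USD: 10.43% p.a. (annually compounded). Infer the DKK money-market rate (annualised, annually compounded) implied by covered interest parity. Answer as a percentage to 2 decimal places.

T = 1 year.
F/S = 0.19626/0.18238 = 1.0761048 = (growth of USD) / (growth of DKK).
The USD side grows by (1 + 0.1043)^1 = 1.104300.
Hence g_DKK = 1.0262012.
r = 1.0262012^(1/1) − 1 = 0.026201 → 2.62%.

2.62%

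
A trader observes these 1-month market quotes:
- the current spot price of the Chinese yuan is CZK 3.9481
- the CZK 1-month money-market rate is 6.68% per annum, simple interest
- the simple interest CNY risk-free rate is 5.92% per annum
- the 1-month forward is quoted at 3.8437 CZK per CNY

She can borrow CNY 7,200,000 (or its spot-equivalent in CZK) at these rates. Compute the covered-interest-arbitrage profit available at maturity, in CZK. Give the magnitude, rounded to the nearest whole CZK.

T = 1/12 years.
Route A — deposit CNY, sell forward: 7,200,000 × 1.0049333333 × 3.8437 = CZK 27,811,168.22.
Route B — convert at spot, deposit CZK: 7,200,000 × 3.9481 × 1.0055666667 = CZK 28,584,559.85.
The quoted forward undervalues CNY, so borrow CNY, convert to CZK at spot, deposit the CZK at 6.68%, and buy CNY forward at 3.8437 to cover the loan.
Profit = 28,584,559.85 − 27,811,168.22 = CZK 773,392.

CZK 773,392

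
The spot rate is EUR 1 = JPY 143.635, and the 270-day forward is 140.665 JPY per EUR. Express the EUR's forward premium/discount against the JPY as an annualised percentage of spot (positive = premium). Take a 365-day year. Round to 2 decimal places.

T = 270/365 years.
(F − S)/S = (140.665 − 143.635)/143.635 = -0.0206774.
Per annum: -0.0206774 / (270/365) = -0.027953 = -2.80%.

-2.80%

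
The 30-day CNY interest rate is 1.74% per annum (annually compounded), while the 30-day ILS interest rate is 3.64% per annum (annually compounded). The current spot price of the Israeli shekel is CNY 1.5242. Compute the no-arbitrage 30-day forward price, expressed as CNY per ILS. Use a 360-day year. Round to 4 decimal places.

T = 30/360 years.
CNY growth factor: (1 + 0.0174)^(30/360) = 1.0014386.
ILS growth factor: (1 + 0.0364)^(30/360) = 1.0029839.
CIP: F = S · (grow CNY)/(grow ILS) = 1.5242 × 1.0014386/1.0029839 = 1.521852 CNY per ILS.

1.5219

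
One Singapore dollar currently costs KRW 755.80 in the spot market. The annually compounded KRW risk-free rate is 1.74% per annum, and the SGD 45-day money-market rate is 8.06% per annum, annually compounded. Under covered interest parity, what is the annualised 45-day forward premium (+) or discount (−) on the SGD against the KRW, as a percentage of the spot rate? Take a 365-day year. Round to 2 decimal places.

T = 45/365 years.
CIP forward (KRW per SGD) = 755.8 × 1.002129/1.0096026 = 750.20518.
Annualised premium = (F − S)/S × (1/T) = (750.20518 − 755.8)/755.8 ÷ (45/365) = -6.00%.

-6.00%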